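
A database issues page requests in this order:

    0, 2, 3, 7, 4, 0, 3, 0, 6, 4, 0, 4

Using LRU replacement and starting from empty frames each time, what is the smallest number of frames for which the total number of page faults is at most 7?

f=1: 12 faults
f=2: 10 faults
f=3: 9 faults
f=4: 7 faults
f=5: 6 faults
f=6: 6 faults
Smallest f with faults ≤ 7 is 4.

4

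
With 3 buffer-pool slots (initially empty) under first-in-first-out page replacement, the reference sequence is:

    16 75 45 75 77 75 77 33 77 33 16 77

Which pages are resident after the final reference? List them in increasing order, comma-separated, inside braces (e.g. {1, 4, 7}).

{16, 33, 77}

16 -> miss, frames [16]
75 -> miss, frames [16, 75]
45 -> miss, frames [16, 75, 45]
75 -> hit
77 -> miss, evict 16, frames [75, 45, 77]
75 -> hit
77 -> hit
33 -> miss, evict 75, frames [45, 77, 33]
77 -> hit
33 -> hit
16 -> miss, evict 45, frames [77, 33, 16]
77 -> hit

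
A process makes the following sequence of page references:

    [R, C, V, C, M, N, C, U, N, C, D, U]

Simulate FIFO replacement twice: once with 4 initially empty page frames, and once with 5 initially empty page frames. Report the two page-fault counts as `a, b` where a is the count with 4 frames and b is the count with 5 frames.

4 frames: F F F . F F . F . F F . → 8 faults.
5 frames: F F F . F F . F . . F . → 7 faults.
7 < 8: adding a frame reduced faults, as is typical.

8, 7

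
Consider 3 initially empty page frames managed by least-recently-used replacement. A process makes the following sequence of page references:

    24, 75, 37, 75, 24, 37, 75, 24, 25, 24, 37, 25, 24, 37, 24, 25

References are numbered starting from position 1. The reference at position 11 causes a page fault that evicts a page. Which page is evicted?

pos 1: 24 -> fault, frames [24]
pos 2: 75 -> fault, frames [24, 75]
pos 3: 37 -> fault, frames [24, 75, 37]
pos 4: 75 -> hit
pos 5: 24 -> hit
pos 6: 37 -> hit
pos 7: 75 -> hit
pos 8: 24 -> hit
pos 9: 25 -> fault, evict 37, frames [75, 24, 25]
pos 10: 24 -> hit
pos 11: 37 -> fault, evict 75, frames [25, 24, 37]
At position 11, page 75 is evicted.

75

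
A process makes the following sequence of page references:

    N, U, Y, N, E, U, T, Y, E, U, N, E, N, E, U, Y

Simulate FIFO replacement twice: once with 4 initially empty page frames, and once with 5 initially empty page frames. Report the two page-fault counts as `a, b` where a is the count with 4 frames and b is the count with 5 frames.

8, 5

4 frames: F F F . F . F . . . F . . . F F → 8 faults.
5 frames: F F F . F . F . . . . . . . . . → 5 faults.
5 < 8: adding a frame reduced faults, as is typical.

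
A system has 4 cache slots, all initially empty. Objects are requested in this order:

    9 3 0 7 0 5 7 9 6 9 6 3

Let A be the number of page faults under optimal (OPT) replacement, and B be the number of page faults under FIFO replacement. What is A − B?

-2

Under OPT: F F F F . F . . F . . . → 6 faults.
Under FIFO: F F F F . F . F F . . F → 8 faults.
A − B = 6 − 8 = -2.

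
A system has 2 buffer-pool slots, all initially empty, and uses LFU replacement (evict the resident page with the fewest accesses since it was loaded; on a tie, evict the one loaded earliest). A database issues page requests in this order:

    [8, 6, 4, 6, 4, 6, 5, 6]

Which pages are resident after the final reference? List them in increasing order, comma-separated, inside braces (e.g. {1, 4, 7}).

{5, 6}

8 → fault, frames {8}
6 → fault, frames {8,6}
4 → fault, evict 8, frames {6,4}
6 → hit
4 → hit
6 → hit
5 → fault, evict 4, frames {6,5}
6 → hit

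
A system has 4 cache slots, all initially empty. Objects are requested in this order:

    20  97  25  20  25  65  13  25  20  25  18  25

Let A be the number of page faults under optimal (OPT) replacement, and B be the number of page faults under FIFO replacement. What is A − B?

Under OPT: F F F . . F F . . . F . → 6 faults.
Under FIFO: F F F . . F F . F . F F → 8 faults.
A − B = 6 − 8 = -2.

-2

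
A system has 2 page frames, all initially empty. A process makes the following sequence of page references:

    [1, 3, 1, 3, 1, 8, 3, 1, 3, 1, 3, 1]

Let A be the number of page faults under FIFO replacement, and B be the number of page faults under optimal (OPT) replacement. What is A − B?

Under FIFO: F F . . . F . F F . . . → 5 faults.
Under OPT: F F . . . F . F . . . . → 4 faults.
A − B = 5 − 4 = 1.

1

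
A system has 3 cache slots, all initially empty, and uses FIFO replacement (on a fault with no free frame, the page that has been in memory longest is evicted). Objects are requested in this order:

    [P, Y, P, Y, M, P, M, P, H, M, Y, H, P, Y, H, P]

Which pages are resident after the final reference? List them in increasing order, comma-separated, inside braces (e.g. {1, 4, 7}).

P: fault, frames (P)
Y: fault, frames (P Y)
P: hit
Y: hit
M: fault, frames (P Y M)
P: hit
M: hit
P: hit
H: fault, evict P, frames (Y M H)
M: hit
Y: hit
H: hit
P: fault, evict Y, frames (M H P)
Y: fault, evict M, frames (H P Y)
H: hit
P: hit

{H, P, Y}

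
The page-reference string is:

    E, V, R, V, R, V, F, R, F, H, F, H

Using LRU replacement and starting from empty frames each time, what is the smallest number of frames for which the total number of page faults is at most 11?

f=1: 12 faults
f=2: 6 faults
f=3: 5 faults
f=4: 5 faults
f=5: 5 faults
Smallest f with faults ≤ 11 is 2.

2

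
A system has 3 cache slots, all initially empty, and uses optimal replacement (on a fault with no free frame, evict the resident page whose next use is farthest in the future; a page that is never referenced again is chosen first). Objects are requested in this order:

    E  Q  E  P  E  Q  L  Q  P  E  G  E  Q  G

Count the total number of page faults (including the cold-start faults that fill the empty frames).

E: miss, frames {E}
Q: miss, frames {E,Q}
E: hit
P: miss, frames {E,Q,P}
E: hit
Q: hit
L: miss, evict E, frames {Q,P,L}
Q: hit
P: hit
E: miss, evict L, frames {Q,P,E}
G: miss, evict P, frames {Q,E,G}
E: hit
Q: hit
G: hit
Page faults: 6.

6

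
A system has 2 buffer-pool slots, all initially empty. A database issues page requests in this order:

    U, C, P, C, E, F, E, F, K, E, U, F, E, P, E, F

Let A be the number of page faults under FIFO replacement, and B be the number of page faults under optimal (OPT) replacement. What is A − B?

2

Under FIFO: F F F . F F . . F F F F F F . F → 12 faults.
Under OPT: F F F . F F . . F . F F . F . F → 10 faults.
A − B = 12 − 10 = 2.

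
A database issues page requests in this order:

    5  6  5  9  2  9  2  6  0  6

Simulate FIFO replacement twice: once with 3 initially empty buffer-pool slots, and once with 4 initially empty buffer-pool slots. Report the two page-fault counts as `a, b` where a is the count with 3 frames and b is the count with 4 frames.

6, 5

3 frames: F F . F F . . . F F → 6 faults.
4 frames: F F . F F . . . F . → 5 faults.
5 < 6: adding a frame reduced faults, as is typical.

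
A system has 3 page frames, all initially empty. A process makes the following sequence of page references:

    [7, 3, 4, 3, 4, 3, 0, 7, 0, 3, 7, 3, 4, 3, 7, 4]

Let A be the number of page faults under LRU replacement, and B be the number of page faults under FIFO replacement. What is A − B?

-1

Under LRU: F F F . . . F F . . . . F . . . → 6 faults.
Under FIFO: F F F . . . F F . F . . F . . . → 7 faults.
A − B = 6 − 7 = -1.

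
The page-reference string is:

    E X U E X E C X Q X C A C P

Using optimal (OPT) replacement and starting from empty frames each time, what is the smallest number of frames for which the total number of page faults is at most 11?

2

f=1: 14 faults
f=2: 9 faults
f=3: 7 faults
f=4: 7 faults
f=5: 7 faults
f=6: 7 faults
f=7: 7 faults
Smallest f with faults ≤ 11 is 2.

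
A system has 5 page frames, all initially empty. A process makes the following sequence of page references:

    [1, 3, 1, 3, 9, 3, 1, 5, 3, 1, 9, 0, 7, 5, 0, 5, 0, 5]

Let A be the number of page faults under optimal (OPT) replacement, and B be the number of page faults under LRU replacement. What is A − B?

-1

Under OPT: F F . . F . . F . . . F F . . . . . → 6 faults.
Under LRU: F F . . F . . F . . . F F F . . . . → 7 faults.
A − B = 6 − 7 = -1.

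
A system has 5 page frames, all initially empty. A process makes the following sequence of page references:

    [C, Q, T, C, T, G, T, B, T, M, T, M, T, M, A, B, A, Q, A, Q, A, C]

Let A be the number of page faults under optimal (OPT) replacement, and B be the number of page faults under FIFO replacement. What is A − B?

-2

Under OPT: F F F . . F . F . F . . . . F . . . . . . . → 7 faults.
Under FIFO: F F F . . F . F . F . . . . F . . F . . . F → 9 faults.
A − B = 7 − 9 = -2.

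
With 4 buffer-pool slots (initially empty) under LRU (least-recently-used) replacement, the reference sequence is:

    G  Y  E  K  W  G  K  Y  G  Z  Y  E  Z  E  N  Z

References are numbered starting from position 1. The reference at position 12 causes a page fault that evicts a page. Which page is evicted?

K

pos 1: G → fault, frames {G}
pos 2: Y → fault, frames {G,Y}
pos 3: E → fault, frames {G,Y,E}
pos 4: K → fault, frames {G,Y,E,K}
pos 5: W → fault, evict G, frames {Y,E,K,W}
pos 6: G → fault, evict Y, frames {E,K,W,G}
pos 7: K → hit
pos 8: Y → fault, evict E, frames {W,G,K,Y}
pos 9: G → hit
pos 10: Z → fault, evict W, frames {K,Y,G,Z}
pos 11: Y → hit
pos 12: E → fault, evict K, frames {G,Z,Y,E}
At position 12, page K is evicted.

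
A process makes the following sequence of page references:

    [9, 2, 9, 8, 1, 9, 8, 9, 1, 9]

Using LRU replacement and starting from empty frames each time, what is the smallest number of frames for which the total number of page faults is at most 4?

f=1: 10 faults
f=2: 7 faults
f=3: 4 faults
f=4: 4 faults
Smallest f with faults ≤ 4 is 3.

3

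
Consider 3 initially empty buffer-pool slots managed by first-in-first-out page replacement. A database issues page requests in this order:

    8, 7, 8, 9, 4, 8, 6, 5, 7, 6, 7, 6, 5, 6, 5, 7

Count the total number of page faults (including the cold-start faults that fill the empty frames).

8

8: fault, frames [8]
7: fault, frames [8, 7]
8: hit
9: fault, frames [8, 7, 9]
4: fault, evict 8, frames [7, 9, 4]
8: fault, evict 7, frames [9, 4, 8]
6: fault, evict 9, frames [4, 8, 6]
5: fault, evict 4, frames [8, 6, 5]
7: fault, evict 8, frames [6, 5, 7]
6: hit
7: hit
6: hit
5: hit
6: hit
5: hit
7: hit
Page faults: 8.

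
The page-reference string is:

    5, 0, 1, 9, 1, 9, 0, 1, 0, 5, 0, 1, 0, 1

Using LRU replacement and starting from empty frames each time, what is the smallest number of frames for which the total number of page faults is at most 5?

3

f=1: 14 faults
f=2: 8 faults
f=3: 5 faults
f=4: 4 faults
Smallest f with faults ≤ 5 is 3.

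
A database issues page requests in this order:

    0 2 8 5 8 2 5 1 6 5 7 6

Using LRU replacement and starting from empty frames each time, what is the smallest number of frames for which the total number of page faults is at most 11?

f=1: 12 faults
f=2: 11 faults
f=3: 7 faults
f=4: 7 faults
f=5: 7 faults
f=6: 7 faults
f=7: 7 faults
Smallest f with faults ≤ 11 is 2.

2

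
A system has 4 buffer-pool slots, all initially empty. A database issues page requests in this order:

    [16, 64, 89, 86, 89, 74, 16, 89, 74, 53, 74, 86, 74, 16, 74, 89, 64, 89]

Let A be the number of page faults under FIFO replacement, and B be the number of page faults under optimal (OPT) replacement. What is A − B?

Under FIFO: F F F F . F F . . F . . . . . F F . → 9 faults.
Under OPT: F F F F . F . . . F . . . . . F F . → 8 faults.
A − B = 9 − 8 = 1.

1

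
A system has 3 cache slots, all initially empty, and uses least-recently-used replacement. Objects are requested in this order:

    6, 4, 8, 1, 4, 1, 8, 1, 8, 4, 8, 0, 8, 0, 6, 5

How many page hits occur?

6: fault, frames {6}
4: fault, frames {6,4}
8: fault, frames {6,4,8}
1: fault, evict 6, frames {4,8,1}
4: hit
1: hit
8: hit
1: hit
8: hit
4: hit
8: hit
0: fault, evict 1, frames {4,8,0}
8: hit
0: hit
6: fault, evict 4, frames {8,0,6}
5: fault, evict 8, frames {0,6,5}
Hits: 9.

9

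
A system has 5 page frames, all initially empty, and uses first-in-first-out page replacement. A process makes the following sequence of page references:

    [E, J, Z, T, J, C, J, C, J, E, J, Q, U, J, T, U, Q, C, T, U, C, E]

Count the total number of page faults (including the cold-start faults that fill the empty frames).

E -> fault, frames [E]
J -> fault, frames [E, J]
Z -> fault, frames [E, J, Z]
T -> fault, frames [E, J, Z, T]
J -> hit
C -> fault, frames [E, J, Z, T, C]
J -> hit
C -> hit
J -> hit
E -> hit
J -> hit
Q -> fault, evict E, frames [J, Z, T, C, Q]
U -> fault, evict J, frames [Z, T, C, Q, U]
J -> fault, evict Z, frames [T, C, Q, U, J]
T -> hit
U -> hit
Q -> hit
C -> hit
T -> hit
U -> hit
C -> hit
E -> fault, evict T, frames [C, Q, U, J, E]
Page faults: 9.

9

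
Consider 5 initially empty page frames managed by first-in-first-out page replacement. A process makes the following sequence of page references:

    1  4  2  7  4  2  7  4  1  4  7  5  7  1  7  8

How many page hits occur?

10

1 -> fault, frames [1]
4 -> fault, frames [1, 4]
2 -> fault, frames [1, 4, 2]
7 -> fault, frames [1, 4, 2, 7]
4 -> hit
2 -> hit
7 -> hit
4 -> hit
1 -> hit
4 -> hit
7 -> hit
5 -> fault, frames [1, 4, 2, 7, 5]
7 -> hit
1 -> hit
7 -> hit
8 -> fault, evict 1, frames [4, 2, 7, 5, 8]
Hits: 10.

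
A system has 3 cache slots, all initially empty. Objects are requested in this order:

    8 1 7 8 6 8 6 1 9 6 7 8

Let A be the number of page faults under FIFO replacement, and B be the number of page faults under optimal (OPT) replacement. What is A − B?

Under FIFO: F F F . F F . F F F F F → 10 faults.
Under OPT: F F F . F . . . F . F . → 6 faults.
A − B = 10 − 6 = 4.

4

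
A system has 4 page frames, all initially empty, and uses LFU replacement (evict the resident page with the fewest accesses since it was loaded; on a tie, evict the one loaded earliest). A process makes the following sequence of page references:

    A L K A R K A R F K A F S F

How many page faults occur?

6

A -> fault, frames [A]
L -> fault, frames [A, L]
K -> fault, frames [A, L, K]
A -> hit
R -> fault, frames [A, L, K, R]
K -> hit
A -> hit
R -> hit
F -> fault, evict L, frames [A, K, R, F]
K -> hit
A -> hit
F -> hit
S -> fault, evict R, frames [A, K, F, S]
F -> hit
Page faults: 6.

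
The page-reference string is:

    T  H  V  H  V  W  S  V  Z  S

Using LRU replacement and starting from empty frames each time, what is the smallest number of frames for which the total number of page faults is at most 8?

2

f=1: 10 faults
f=2: 8 faults
f=3: 6 faults
f=4: 6 faults
f=5: 6 faults
f=6: 6 faults
Smallest f with faults ≤ 8 is 2.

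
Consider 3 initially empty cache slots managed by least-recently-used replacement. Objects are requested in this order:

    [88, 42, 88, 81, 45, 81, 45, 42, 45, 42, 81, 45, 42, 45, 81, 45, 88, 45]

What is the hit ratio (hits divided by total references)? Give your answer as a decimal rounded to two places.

0.67

88 → miss, frames (88)
42 → miss, frames (88 42)
88 → hit
81 → miss, frames (42 88 81)
45 → miss, evict 42, frames (88 81 45)
81 → hit
45 → hit
42 → miss, evict 88, frames (81 45 42)
45 → hit
42 → hit
81 → hit
45 → hit
42 → hit
45 → hit
81 → hit
45 → hit
88 → miss, evict 42, frames (81 45 88)
45 → hit
Hits: 12 of 18 references → 12/18 = 0.6667.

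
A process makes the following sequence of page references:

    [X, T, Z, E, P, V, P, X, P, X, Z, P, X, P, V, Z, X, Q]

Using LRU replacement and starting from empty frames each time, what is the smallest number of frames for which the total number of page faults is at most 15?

2

f=1: 18 faults
f=2: 14 faults
f=3: 12 faults
f=4: 9 faults
f=5: 8 faults
f=6: 7 faults
f=7: 7 faults
Smallest f with faults ≤ 15 is 2.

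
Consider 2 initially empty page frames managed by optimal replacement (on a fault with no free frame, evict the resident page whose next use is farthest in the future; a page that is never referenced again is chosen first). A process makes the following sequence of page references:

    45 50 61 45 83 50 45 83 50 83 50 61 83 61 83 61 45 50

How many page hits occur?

45 -> miss, frames [45]
50 -> miss, frames [45, 50]
61 -> miss, evict 50, frames [45, 61]
45 -> hit
83 -> miss, evict 61, frames [45, 83]
50 -> miss, evict 83, frames [45, 50]
45 -> hit
83 -> miss, evict 45, frames [50, 83]
50 -> hit
83 -> hit
50 -> hit
61 -> miss, evict 50, frames [83, 61]
83 -> hit
61 -> hit
83 -> hit
61 -> hit
45 -> miss, evict 61, frames [83, 45]
50 -> miss, evict 45, frames [83, 50]
Hits: 9.

9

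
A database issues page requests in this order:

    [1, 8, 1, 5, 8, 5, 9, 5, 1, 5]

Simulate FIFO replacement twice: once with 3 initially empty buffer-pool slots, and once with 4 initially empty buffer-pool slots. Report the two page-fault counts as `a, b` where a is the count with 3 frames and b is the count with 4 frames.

5, 4

3 frames: F F . F . . F . F . → 5 faults.
4 frames: F F . F . . F . . . → 4 faults.
4 < 5: adding a frame reduced faults, as is typical.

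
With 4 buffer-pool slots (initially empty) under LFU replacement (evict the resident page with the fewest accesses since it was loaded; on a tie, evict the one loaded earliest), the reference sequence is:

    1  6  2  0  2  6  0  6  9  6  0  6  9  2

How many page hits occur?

1: fault, frames {1}
6: fault, frames {1,6}
2: fault, frames {1,6,2}
0: fault, frames {1,6,2,0}
2: hit
6: hit
0: hit
6: hit
9: fault, evict 1, frames {6,2,0,9}
6: hit
0: hit
6: hit
9: hit
2: hit
Hits: 9.

9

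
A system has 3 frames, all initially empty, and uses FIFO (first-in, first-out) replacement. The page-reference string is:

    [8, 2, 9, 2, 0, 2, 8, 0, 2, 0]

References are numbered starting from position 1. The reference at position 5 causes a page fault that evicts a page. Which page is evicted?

pos 1: 8 → miss, frames [8]
pos 2: 2 → miss, frames [8, 2]
pos 3: 9 → miss, frames [8, 2, 9]
pos 4: 2 → hit
pos 5: 0 → miss, evict 8, frames [2, 9, 0]
At position 5, page 8 is evicted.

8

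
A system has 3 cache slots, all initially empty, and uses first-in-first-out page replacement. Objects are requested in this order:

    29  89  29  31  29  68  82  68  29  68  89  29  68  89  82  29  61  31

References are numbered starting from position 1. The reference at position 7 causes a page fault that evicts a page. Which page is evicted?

pos 1: 29 -> fault, frames {29}
pos 2: 89 -> fault, frames {29,89}
pos 3: 29 -> hit
pos 4: 31 -> fault, frames {29,89,31}
pos 5: 29 -> hit
pos 6: 68 -> fault, evict 29, frames {89,31,68}
pos 7: 82 -> fault, evict 89, frames {31,68,82}
At position 7, page 89 is evicted.

89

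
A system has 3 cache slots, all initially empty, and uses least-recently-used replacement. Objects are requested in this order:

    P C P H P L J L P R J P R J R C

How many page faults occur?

P: miss, frames [P]
C: miss, frames [P, C]
P: hit
H: miss, frames [C, P, H]
P: hit
L: miss, evict C, frames [H, P, L]
J: miss, evict H, frames [P, L, J]
L: hit
P: hit
R: miss, evict J, frames [L, P, R]
J: miss, evict L, frames [P, R, J]
P: hit
R: hit
J: hit
R: hit
C: miss, evict P, frames [J, R, C]
Page faults: 8.

8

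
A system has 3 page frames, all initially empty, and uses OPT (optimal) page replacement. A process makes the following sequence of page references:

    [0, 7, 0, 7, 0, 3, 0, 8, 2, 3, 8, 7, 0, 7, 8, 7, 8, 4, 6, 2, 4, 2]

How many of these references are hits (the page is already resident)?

0 -> fault, frames (0)
7 -> fault, frames (0 7)
0 -> hit
7 -> hit
0 -> hit
3 -> fault, frames (0 7 3)
0 -> hit
8 -> fault, evict 0, frames (7 3 8)
2 -> fault, evict 7, frames (3 8 2)
3 -> hit
8 -> hit
7 -> fault, evict 3, frames (8 2 7)
0 -> fault, evict 2, frames (8 7 0)
7 -> hit
8 -> hit
7 -> hit
8 -> hit
4 -> fault, evict 0, frames (8 7 4)
6 -> fault, evict 7, frames (8 4 6)
2 -> fault, evict 6, frames (8 4 2)
4 -> hit
2 -> hit
Hits: 12.

12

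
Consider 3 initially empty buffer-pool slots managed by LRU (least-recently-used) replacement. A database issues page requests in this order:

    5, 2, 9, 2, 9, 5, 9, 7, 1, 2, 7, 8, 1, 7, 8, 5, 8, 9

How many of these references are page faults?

5 → fault, frames [5]
2 → fault, frames [5, 2]
9 → fault, frames [5, 2, 9]
2 → hit
9 → hit
5 → hit
9 → hit
7 → fault, evict 2, frames [5, 9, 7]
1 → fault, evict 5, frames [9, 7, 1]
2 → fault, evict 9, frames [7, 1, 2]
7 → hit
8 → fault, evict 1, frames [2, 7, 8]
1 → fault, evict 2, frames [7, 8, 1]
7 → hit
8 → hit
5 → fault, evict 1, frames [7, 8, 5]
8 → hit
9 → fault, evict 7, frames [5, 8, 9]
Page faults: 10.

10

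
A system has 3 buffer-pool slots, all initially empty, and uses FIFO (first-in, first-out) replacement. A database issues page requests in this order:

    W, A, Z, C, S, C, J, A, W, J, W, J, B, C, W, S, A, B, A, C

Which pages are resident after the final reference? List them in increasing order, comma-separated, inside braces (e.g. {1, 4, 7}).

{A, B, C}

W: fault, frames [W]
A: fault, frames [W, A]
Z: fault, frames [W, A, Z]
C: fault, evict W, frames [A, Z, C]
S: fault, evict A, frames [Z, C, S]
C: hit
J: fault, evict Z, frames [C, S, J]
A: fault, evict C, frames [S, J, A]
W: fault, evict S, frames [J, A, W]
J: hit
W: hit
J: hit
B: fault, evict J, frames [A, W, B]
C: fault, evict A, frames [W, B, C]
W: hit
S: fault, evict W, frames [B, C, S]
A: fault, evict B, frames [C, S, A]
B: fault, evict C, frames [S, A, B]
A: hit
C: fault, evict S, frames [A, B, C]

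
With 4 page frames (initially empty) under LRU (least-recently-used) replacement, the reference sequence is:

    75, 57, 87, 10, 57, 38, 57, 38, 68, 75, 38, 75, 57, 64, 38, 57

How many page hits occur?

8

75: miss, frames {75}
57: miss, frames {75,57}
87: miss, frames {75,57,87}
10: miss, frames {75,57,87,10}
57: hit
38: miss, evict 75, frames {87,10,57,38}
57: hit
38: hit
68: miss, evict 87, frames {10,57,38,68}
75: miss, evict 10, frames {57,38,68,75}
38: hit
75: hit
57: hit
64: miss, evict 68, frames {38,75,57,64}
38: hit
57: hit
Hits: 8.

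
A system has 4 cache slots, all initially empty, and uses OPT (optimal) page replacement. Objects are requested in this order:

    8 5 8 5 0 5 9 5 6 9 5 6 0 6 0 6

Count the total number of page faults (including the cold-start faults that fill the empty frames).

5

8: fault, frames {8}
5: fault, frames {8,5}
8: hit
5: hit
0: fault, frames {8,5,0}
5: hit
9: fault, frames {8,5,0,9}
5: hit
6: fault, evict 8, frames {5,0,9,6}
9: hit
5: hit
6: hit
0: hit
6: hit
0: hit
6: hit
Page faults: 5.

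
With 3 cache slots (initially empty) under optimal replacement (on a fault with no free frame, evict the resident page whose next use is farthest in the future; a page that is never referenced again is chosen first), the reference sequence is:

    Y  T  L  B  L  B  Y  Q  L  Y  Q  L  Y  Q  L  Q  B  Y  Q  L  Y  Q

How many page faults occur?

7

Y → miss, frames {Y}
T → miss, frames {Y,T}
L → miss, frames {Y,T,L}
B → miss, evict T, frames {Y,L,B}
L → hit
B → hit
Y → hit
Q → miss, evict B, frames {Y,L,Q}
L → hit
Y → hit
Q → hit
L → hit
Y → hit
Q → hit
L → hit
Q → hit
B → miss, evict L, frames {Y,Q,B}
Y → hit
Q → hit
L → miss, evict B, frames {Y,Q,L}
Y → hit
Q → hit
Page faults: 7.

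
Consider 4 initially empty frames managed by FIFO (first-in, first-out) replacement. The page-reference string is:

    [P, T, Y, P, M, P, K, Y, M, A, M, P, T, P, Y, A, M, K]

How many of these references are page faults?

11

P → miss, frames (P)
T → miss, frames (P T)
Y → miss, frames (P T Y)
P → hit
M → miss, frames (P T Y M)
P → hit
K → miss, evict P, frames (T Y M K)
Y → hit
M → hit
A → miss, evict T, frames (Y M K A)
M → hit
P → miss, evict Y, frames (M K A P)
T → miss, evict M, frames (K A P T)
P → hit
Y → miss, evict K, frames (A P T Y)
A → hit
M → miss, evict A, frames (P T Y M)
K → miss, evict P, frames (T Y M K)
Page faults: 11.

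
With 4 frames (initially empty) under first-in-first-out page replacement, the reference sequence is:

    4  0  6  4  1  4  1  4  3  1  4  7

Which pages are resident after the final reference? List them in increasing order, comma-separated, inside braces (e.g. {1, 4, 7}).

4: fault, frames (4)
0: fault, frames (4 0)
6: fault, frames (4 0 6)
4: hit
1: fault, frames (4 0 6 1)
4: hit
1: hit
4: hit
3: fault, evict 4, frames (0 6 1 3)
1: hit
4: fault, evict 0, frames (6 1 3 4)
7: fault, evict 6, frames (1 3 4 7)

{1, 3, 4, 7}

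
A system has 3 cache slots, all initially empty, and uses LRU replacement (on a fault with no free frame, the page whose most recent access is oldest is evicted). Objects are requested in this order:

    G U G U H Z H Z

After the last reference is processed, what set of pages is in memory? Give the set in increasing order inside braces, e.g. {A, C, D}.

{H, U, Z}

G → miss, frames {G}
U → miss, frames {G,U}
G → hit
U → hit
H → miss, frames {G,U,H}
Z → miss, evict G, frames {U,H,Z}
H → hit
Z → hit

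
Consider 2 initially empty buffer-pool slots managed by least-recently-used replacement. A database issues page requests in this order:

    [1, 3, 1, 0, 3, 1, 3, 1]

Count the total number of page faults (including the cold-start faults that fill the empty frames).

1: miss, frames [1]
3: miss, frames [1, 3]
1: hit
0: miss, evict 3, frames [1, 0]
3: miss, evict 1, frames [0, 3]
1: miss, evict 0, frames [3, 1]
3: hit
1: hit
Page faults: 5.

5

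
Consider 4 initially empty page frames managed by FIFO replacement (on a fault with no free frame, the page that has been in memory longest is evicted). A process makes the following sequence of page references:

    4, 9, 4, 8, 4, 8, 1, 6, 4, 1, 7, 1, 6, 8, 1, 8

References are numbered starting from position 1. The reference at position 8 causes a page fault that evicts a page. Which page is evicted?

4

pos 1: 4 -> fault, frames (4)
pos 2: 9 -> fault, frames (4 9)
pos 3: 4 -> hit
pos 4: 8 -> fault, frames (4 9 8)
pos 5: 4 -> hit
pos 6: 8 -> hit
pos 7: 1 -> fault, frames (4 9 8 1)
pos 8: 6 -> fault, evict 4, frames (9 8 1 6)
At position 8, page 4 is evicted.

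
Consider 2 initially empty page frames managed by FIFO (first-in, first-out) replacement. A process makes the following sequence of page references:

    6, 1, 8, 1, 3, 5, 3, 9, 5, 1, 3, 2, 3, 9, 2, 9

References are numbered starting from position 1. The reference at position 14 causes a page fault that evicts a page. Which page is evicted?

3

pos 1: 6: fault, frames {6}
pos 2: 1: fault, frames {6,1}
pos 3: 8: fault, evict 6, frames {1,8}
pos 4: 1: hit
pos 5: 3: fault, evict 1, frames {8,3}
pos 6: 5: fault, evict 8, frames {3,5}
pos 7: 3: hit
pos 8: 9: fault, evict 3, frames {5,9}
pos 9: 5: hit
pos 10: 1: fault, evict 5, frames {9,1}
pos 11: 3: fault, evict 9, frames {1,3}
pos 12: 2: fault, evict 1, frames {3,2}
pos 13: 3: hit
pos 14: 9: fault, evict 3, frames {2,9}
At position 14, page 3 is evicted.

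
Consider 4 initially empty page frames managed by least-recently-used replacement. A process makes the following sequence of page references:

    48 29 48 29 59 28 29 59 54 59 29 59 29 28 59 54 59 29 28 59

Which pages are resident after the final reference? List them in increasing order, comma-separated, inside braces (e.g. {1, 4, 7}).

48: fault, frames {48}
29: fault, frames {48,29}
48: hit
29: hit
59: fault, frames {48,29,59}
28: fault, frames {48,29,59,28}
29: hit
59: hit
54: fault, evict 48, frames {28,29,59,54}
59: hit
29: hit
59: hit
29: hit
28: hit
59: hit
54: hit
59: hit
29: hit
28: hit
59: hit

{28, 29, 54, 59}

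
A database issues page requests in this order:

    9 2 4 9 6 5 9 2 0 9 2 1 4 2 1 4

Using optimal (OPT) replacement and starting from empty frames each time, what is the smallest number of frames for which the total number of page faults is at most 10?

f=1: 16 faults
f=2: 11 faults
f=3: 8 faults
f=4: 7 faults
f=5: 7 faults
f=6: 7 faults
f=7: 7 faults
Smallest f with faults ≤ 10 is 3.

3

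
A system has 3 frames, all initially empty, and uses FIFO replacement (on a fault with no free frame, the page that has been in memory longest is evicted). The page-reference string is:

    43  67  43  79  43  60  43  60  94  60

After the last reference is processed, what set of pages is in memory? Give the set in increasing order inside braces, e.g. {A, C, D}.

43: miss, frames (43)
67: miss, frames (43 67)
43: hit
79: miss, frames (43 67 79)
43: hit
60: miss, evict 43, frames (67 79 60)
43: miss, evict 67, frames (79 60 43)
60: hit
94: miss, evict 79, frames (60 43 94)
60: hit

{43, 60, 94}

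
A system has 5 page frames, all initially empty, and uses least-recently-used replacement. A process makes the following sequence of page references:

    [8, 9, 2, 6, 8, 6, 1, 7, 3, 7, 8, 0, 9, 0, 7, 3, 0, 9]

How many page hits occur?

9

8 -> fault, frames {8}
9 -> fault, frames {8,9}
2 -> fault, frames {8,9,2}
6 -> fault, frames {8,9,2,6}
8 -> hit
6 -> hit
1 -> fault, frames {9,2,8,6,1}
7 -> fault, evict 9, frames {2,8,6,1,7}
3 -> fault, evict 2, frames {8,6,1,7,3}
7 -> hit
8 -> hit
0 -> fault, evict 6, frames {1,3,7,8,0}
9 -> fault, evict 1, frames {3,7,8,0,9}
0 -> hit
7 -> hit
3 -> hit
0 -> hit
9 -> hit
Hits: 9.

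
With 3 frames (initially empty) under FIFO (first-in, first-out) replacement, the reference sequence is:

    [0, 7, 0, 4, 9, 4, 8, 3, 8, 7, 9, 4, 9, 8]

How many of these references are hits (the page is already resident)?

0: miss, frames {0}
7: miss, frames {0,7}
0: hit
4: miss, frames {0,7,4}
9: miss, evict 0, frames {7,4,9}
4: hit
8: miss, evict 7, frames {4,9,8}
3: miss, evict 4, frames {9,8,3}
8: hit
7: miss, evict 9, frames {8,3,7}
9: miss, evict 8, frames {3,7,9}
4: miss, evict 3, frames {7,9,4}
9: hit
8: miss, evict 7, frames {9,4,8}
Hits: 4.

4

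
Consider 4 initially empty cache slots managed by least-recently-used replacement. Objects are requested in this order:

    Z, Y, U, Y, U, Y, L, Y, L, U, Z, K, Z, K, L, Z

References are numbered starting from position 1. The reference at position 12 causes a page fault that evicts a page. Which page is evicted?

Y

pos 1: Z: miss, frames {Z}
pos 2: Y: miss, frames {Z,Y}
pos 3: U: miss, frames {Z,Y,U}
pos 4: Y: hit
pos 5: U: hit
pos 6: Y: hit
pos 7: L: miss, frames {Z,U,Y,L}
pos 8: Y: hit
pos 9: L: hit
pos 10: U: hit
pos 11: Z: hit
pos 12: K: miss, evict Y, frames {L,U,Z,K}
At position 12, page Y is evicted.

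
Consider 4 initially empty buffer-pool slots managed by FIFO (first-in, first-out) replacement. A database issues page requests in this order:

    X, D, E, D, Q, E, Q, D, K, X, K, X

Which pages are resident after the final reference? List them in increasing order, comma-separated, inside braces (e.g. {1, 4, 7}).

X: fault, frames {X}
D: fault, frames {X,D}
E: fault, frames {X,D,E}
D: hit
Q: fault, frames {X,D,E,Q}
E: hit
Q: hit
D: hit
K: fault, evict X, frames {D,E,Q,K}
X: fault, evict D, frames {E,Q,K,X}
K: hit
X: hit

{E, K, Q, X}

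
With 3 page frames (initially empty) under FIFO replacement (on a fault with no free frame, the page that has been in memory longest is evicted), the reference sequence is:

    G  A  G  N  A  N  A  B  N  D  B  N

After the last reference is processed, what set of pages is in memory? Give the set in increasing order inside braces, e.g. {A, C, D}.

{B, D, N}

G -> fault, frames [G]
A -> fault, frames [G, A]
G -> hit
N -> fault, frames [G, A, N]
A -> hit
N -> hit
A -> hit
B -> fault, evict G, frames [A, N, B]
N -> hit
D -> fault, evict A, frames [N, B, D]
B -> hit
N -> hit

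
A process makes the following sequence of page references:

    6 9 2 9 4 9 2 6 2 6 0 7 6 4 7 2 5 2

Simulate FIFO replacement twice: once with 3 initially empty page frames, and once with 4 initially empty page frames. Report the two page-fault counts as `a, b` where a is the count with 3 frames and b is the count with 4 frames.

3 frames: F F F . F . . F . . F F . F . F F . → 10 faults.
4 frames: F F F . F . . . . . F F F . . F F . → 9 faults.
9 < 10: adding a frame reduced faults, as is typical.

10, 9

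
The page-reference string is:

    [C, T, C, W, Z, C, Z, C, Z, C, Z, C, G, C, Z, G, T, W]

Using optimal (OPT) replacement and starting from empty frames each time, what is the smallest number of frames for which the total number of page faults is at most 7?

f=1: 18 faults
f=2: 8 faults
f=3: 7 faults
f=4: 6 faults
f=5: 5 faults
Smallest f with faults ≤ 7 is 3.

3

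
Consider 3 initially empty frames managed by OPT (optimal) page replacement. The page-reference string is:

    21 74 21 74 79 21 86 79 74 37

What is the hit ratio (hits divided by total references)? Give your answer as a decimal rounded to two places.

21 -> fault, frames [21]
74 -> fault, frames [21, 74]
21 -> hit
74 -> hit
79 -> fault, frames [21, 74, 79]
21 -> hit
86 -> fault, evict 21, frames [74, 79, 86]
79 -> hit
74 -> hit
37 -> fault, evict 86, frames [74, 79, 37]
Hits: 5 of 10 references → 5/10 = 0.5000.

0.50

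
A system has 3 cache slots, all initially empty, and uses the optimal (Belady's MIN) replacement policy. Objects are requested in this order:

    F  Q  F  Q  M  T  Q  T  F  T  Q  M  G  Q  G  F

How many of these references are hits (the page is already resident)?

10

F -> fault, frames (F)
Q -> fault, frames (F Q)
F -> hit
Q -> hit
M -> fault, frames (F Q M)
T -> fault, evict M, frames (F Q T)
Q -> hit
T -> hit
F -> hit
T -> hit
Q -> hit
M -> fault, evict T, frames (F Q M)
G -> fault, evict M, frames (F Q G)
Q -> hit
G -> hit
F -> hit
Hits: 10.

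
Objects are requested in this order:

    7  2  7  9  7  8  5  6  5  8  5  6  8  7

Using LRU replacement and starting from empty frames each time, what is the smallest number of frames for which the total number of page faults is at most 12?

f=1: 14 faults
f=2: 10 faults
f=3: 7 faults
f=4: 6 faults
f=5: 6 faults
f=6: 6 faults
Smallest f with faults ≤ 12 is 2.

2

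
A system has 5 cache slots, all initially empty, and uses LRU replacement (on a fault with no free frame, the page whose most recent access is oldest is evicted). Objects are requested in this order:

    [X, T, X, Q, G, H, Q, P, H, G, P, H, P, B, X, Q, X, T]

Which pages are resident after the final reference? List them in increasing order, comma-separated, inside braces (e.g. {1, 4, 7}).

X -> fault, frames [X]
T -> fault, frames [X, T]
X -> hit
Q -> fault, frames [T, X, Q]
G -> fault, frames [T, X, Q, G]
H -> fault, frames [T, X, Q, G, H]
Q -> hit
P -> fault, evict T, frames [X, G, H, Q, P]
H -> hit
G -> hit
P -> hit
H -> hit
P -> hit
B -> fault, evict X, frames [Q, G, H, P, B]
X -> fault, evict Q, frames [G, H, P, B, X]
Q -> fault, evict G, frames [H, P, B, X, Q]
X -> hit
T -> fault, evict H, frames [P, B, Q, X, T]

{B, P, Q, T, X}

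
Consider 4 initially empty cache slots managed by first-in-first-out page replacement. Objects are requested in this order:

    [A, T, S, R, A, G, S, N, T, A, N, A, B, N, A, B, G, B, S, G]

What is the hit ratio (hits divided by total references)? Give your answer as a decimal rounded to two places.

A -> fault, frames [A]
T -> fault, frames [A, T]
S -> fault, frames [A, T, S]
R -> fault, frames [A, T, S, R]
A -> hit
G -> fault, evict A, frames [T, S, R, G]
S -> hit
N -> fault, evict T, frames [S, R, G, N]
T -> fault, evict S, frames [R, G, N, T]
A -> fault, evict R, frames [G, N, T, A]
N -> hit
A -> hit
B -> fault, evict G, frames [N, T, A, B]
N -> hit
A -> hit
B -> hit
G -> fault, evict N, frames [T, A, B, G]
B -> hit
S -> fault, evict T, frames [A, B, G, S]
G -> hit
Hits: 9 of 20 references → 9/20 = 0.4500.

0.45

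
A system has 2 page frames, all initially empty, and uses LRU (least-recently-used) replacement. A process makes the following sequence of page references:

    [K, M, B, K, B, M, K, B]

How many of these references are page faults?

7

K -> miss, frames {K}
M -> miss, frames {K,M}
B -> miss, evict K, frames {M,B}
K -> miss, evict M, frames {B,K}
B -> hit
M -> miss, evict K, frames {B,M}
K -> miss, evict B, frames {M,K}
B -> miss, evict M, frames {K,B}
Page faults: 7.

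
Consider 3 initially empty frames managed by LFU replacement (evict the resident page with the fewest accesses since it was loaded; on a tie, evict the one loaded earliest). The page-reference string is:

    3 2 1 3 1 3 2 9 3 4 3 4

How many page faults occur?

3 -> miss, frames (3)
2 -> miss, frames (3 2)
1 -> miss, frames (3 2 1)
3 -> hit
1 -> hit
3 -> hit
2 -> hit
9 -> miss, evict 2, frames (3 1 9)
3 -> hit
4 -> miss, evict 9, frames (3 1 4)
3 -> hit
4 -> hit
Page faults: 5.

5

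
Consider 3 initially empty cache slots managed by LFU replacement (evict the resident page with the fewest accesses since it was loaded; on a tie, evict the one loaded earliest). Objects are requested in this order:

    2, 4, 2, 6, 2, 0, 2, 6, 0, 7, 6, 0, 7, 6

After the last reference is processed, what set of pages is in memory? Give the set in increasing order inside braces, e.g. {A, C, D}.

2 → miss, frames {2}
4 → miss, frames {2,4}
2 → hit
6 → miss, frames {2,4,6}
2 → hit
0 → miss, evict 4, frames {2,6,0}
2 → hit
6 → hit
0 → hit
7 → miss, evict 6, frames {2,0,7}
6 → miss, evict 7, frames {2,0,6}
0 → hit
7 → miss, evict 6, frames {2,0,7}
6 → miss, evict 7, frames {2,0,6}

{0, 2, 6}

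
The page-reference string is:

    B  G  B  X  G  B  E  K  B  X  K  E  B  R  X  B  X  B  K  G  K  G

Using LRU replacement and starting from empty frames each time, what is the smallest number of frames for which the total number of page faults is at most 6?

6

f=1: 22 faults
f=2: 17 faults
f=3: 12 faults
f=4: 10 faults
f=5: 7 faults
f=6: 6 faults
Smallest f with faults ≤ 6 is 6.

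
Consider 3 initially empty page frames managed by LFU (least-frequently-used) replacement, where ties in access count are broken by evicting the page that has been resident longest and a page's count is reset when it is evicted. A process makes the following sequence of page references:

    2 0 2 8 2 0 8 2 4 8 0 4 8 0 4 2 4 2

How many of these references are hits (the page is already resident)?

2 -> miss, frames (2)
0 -> miss, frames (2 0)
2 -> hit
8 -> miss, frames (2 0 8)
2 -> hit
0 -> hit
8 -> hit
2 -> hit
4 -> miss, evict 0, frames (2 8 4)
8 -> hit
0 -> miss, evict 4, frames (2 8 0)
4 -> miss, evict 0, frames (2 8 4)
8 -> hit
0 -> miss, evict 4, frames (2 8 0)
4 -> miss, evict 0, frames (2 8 4)
2 -> hit
4 -> hit
2 -> hit
Hits: 10.

10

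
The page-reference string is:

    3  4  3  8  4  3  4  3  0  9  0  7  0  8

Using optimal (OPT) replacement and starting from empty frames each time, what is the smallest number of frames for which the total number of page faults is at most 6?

3

f=1: 14 faults
f=2: 8 faults
f=3: 6 faults
f=4: 6 faults
f=5: 6 faults
f=6: 6 faults
Smallest f with faults ≤ 6 is 3.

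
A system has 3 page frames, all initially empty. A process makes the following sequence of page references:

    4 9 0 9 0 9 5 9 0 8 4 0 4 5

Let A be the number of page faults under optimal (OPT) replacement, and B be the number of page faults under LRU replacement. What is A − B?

Under OPT: F F F . . . F . . F F . . . → 6 faults.
Under LRU: F F F . . . F . . F F . . F → 7 faults.
A − B = 6 − 7 = -1.

-1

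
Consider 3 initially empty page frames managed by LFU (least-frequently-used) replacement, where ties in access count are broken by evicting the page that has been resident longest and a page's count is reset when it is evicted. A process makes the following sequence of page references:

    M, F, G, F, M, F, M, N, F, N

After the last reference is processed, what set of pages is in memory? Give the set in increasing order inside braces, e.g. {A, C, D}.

M: miss, frames (M)
F: miss, frames (M F)
G: miss, frames (M F G)
F: hit
M: hit
F: hit
M: hit
N: miss, evict G, frames (M F N)
F: hit
N: hit

{F, M, N}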